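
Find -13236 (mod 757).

390

-13236 = -18·757 + 390, so -13236 ≡ 390 (mod 757).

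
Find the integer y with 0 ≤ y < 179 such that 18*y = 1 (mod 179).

By the extended Euclidean algorithm:
179 = 9×18 + 17
18 = 1×17 + 1
17 = 17×1 + 0
gcd(18, 179) = 1, so the inverse exists.
Bézout: 1 = −1×179 + 10×18.
So 18⁻¹ ≡ 10 (mod 179).

10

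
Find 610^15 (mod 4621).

3880

By square-and-multiply:
610^1 ≡ 610 (mod 4621)
610^2 ≡ 610^2 = 372100 ≡ 2420 (mod 4621)
610^4 ≡ 2420^2 = 5856400 ≡ 1593 (mod 4621)
610^8 ≡ 1593^2 = 2537649 ≡ 720 (mod 4621)
610^15 = 610^8 · 610^4 · 610^2 · 610^1 ≡ 720 · 1593 · 2420 · 610 (mod 4621).
Accumulate the product:
720 · 1593 = 1146960 ≡ 952
952 · 2420 = 2303840 ≡ 2582
2582 · 610 = 1575020 ≡ 3880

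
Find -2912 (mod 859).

-2912 = -4*859 + 524, so -2912 ≡ 524 (mod 859).

524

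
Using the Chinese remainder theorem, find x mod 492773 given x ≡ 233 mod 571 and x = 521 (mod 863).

303434

571⁻¹ mod 863: 571·730 ≡ 1 (mod 863), so 571⁻¹ ≡ 730.
x = 233 + 571·((521 − 233)·730 mod 863) = 233 + 571·531 = 303434.
Check: 303434 mod 571 = 233, 303434 mod 863 = 521. ✓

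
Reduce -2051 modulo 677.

-2051 = -4*677 + 657, so -2051 ≡ 657 (mod 677).

657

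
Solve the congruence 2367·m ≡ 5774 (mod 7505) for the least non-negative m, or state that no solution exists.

gcd(2367, 7505) = 1, so a unique solution mod 7505 exists.
2367⁻¹ ≡ 3028 (mod 7505).
m ≡ 3028·5774 ≡ 4527 (mod 7505).

4527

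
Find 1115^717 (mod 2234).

2099

717 in binary is 1011001101, i.e. 717 = 512 + 128 + 64 + 8 + 4 + 1.
1115^1 ≡ 1115 (mod 2234)
1115^2 ≡ 1115^2 = 1243225 ≡ 1121 (mod 2234)
1115^4 ≡ 1121^2 = 1256641 ≡ 1133 (mod 2234)
1115^8 ≡ 1133^2 = 1283689 ≡ 1373 (mod 2234)
1115^16 ≡ 1373^2 = 1885129 ≡ 1867 (mod 2234)
1115^32 ≡ 1867^2 = 3485689 ≡ 649 (mod 2234)
1115^64 ≡ 649^2 = 421201 ≡ 1209 (mod 2234)
1115^128 ≡ 1209^2 = 1461681 ≡ 645 (mod 2234)
1115^256 ≡ 645^2 = 416025 ≡ 501 (mod 2234)
1115^512 ≡ 501^2 = 251001 ≡ 793 (mod 2234)
1115^717 = 1115^512 * 1115^128 * 1115^64 * 1115^8 * 1115^4 * 1115^1 ≡ 793 * 645 * 1209 * 1373 * 1133 * 1115 (mod 2234).
Accumulate the product:
793 * 645 = 511485 ≡ 2133
2133 * 1209 = 2578797 ≡ 761
761 * 1373 = 1044853 ≡ 1575
1575 * 1133 = 1784475 ≡ 1743
1743 * 1115 = 1943445 ≡ 2099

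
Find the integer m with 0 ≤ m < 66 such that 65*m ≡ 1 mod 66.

Apply the Euclidean algorithm and back-substitute:
66 = 1·65 + 1
65 = 65·1 + 0
gcd(65, 66) = 1, so the inverse exists.
Back-substitute for 1:
1 = 1·66 − 1·65
So 65⁻¹ ≡ −1 ≡ 65 (mod 66).

65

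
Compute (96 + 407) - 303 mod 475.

200

96 + 407 = 503 ≡ 28 (mod 475)
28 - 303 = -275 ≡ 200 (mod 475)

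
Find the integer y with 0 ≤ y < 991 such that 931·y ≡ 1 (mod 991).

512

Apply the Euclidean algorithm and back-substitute:
991 = 1·931 + 60
931 = 15·60 + 31
60 = 1·31 + 29
31 = 1·29 + 2
29 = 14·2 + 1
2 = 2·1 + 0
gcd(931, 991) = 1, so the inverse exists.
Back-substitute for 1:
1 = 1·29 − 14·2
  = −14·31 + 15·29
  = 15·60 − 29·31
  = −29·931 + 450·60
  = 450·991 − 479·931
So 931⁻¹ ≡ −479 ≡ 512 (mod 991).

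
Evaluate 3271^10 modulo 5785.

Compute successive squares:
10 in binary is 1010, i.e. 10 = 8 + 2.
3271^1 ≡ 3271 (mod 5785)
3271^2 ≡ 3271^2 = 10699441 ≡ 2976 (mod 5785)
3271^4 ≡ 2976^2 = 8856576 ≡ 5526 (mod 5785)
3271^8 ≡ 5526^2 = 30536676 ≡ 3446 (mod 5785)
3271^10 = 3271^8 × 3271^2 ≡ 3446 × 2976 (mod 5785).
3446 × 2976 = 10255296 ≡ 4276 (mod 5785).

4276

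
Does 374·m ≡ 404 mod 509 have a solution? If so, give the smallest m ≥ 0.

227

gcd(374, 509) = 1, so a unique solution mod 509 exists.
374⁻¹ ≡ 279 (mod 509).
m ≡ 279·404 ≡ 227 (mod 509).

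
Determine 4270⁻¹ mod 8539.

2

8539 = 1*4270 + 4269
4270 = 1*4269 + 1
4269 = 4269*1 + 0
gcd(4270, 8539) = 1, so the inverse exists.
Back-substitute for 1:
1 = 1*4270 − 1*4269
  = −1*8539 + 2*4270
So 4270⁻¹ ≡ 2 (mod 8539).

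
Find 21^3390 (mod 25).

3390 in binary is 110100111110, i.e. 3390 = 2048 + 1024 + 256 + 32 + 16 + 8 + 4 + 2.
21^1 ≡ 21 (mod 25)
21^2 ≡ 21^2 = 441 ≡ 16 (mod 25)
21^4 ≡ 16^2 = 256 ≡ 6 (mod 25)
21^8 ≡ 6^2 = 36 ≡ 11 (mod 25)
21^16 ≡ 11^2 = 121 ≡ 21 (mod 25)
21^32 ≡ 21^2 = 441 ≡ 16 (mod 25)
21^64 ≡ 16^2 = 256 ≡ 6 (mod 25)
21^128 ≡ 6^2 = 36 ≡ 11 (mod 25)
21^256 ≡ 11^2 = 121 ≡ 21 (mod 25)
21^512 ≡ 21^2 = 441 ≡ 16 (mod 25)
21^1024 ≡ 16^2 = 256 ≡ 6 (mod 25)
21^2048 ≡ 6^2 = 36 ≡ 11 (mod 25)
21^3390 = 21^2048 · 21^1024 · 21^256 · 21^32 · 21^16 · 21^8 · 21^4 · 21^2 ≡ 11 · 6 · 21 · 16 · 21 · 11 · 6 · 16 (mod 25).
Accumulate the product:
11 · 6 = 66 ≡ 16
16 · 21 = 336 ≡ 11
11 · 16 = 176 ≡ 1
1 · 21 = 21
21 · 11 = 231 ≡ 6
6 · 6 = 36 ≡ 11
11 · 16 = 176 ≡ 1

1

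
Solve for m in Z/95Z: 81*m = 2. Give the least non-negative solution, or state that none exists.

gcd(81, 95) = 1, so a unique solution mod 95 exists.
81⁻¹ ≡ 61 (mod 95).
m ≡ 61*2 ≡ 27 (mod 95).

27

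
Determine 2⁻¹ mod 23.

12

Apply the Euclidean algorithm and back-substitute:
23 = 11×2 + 1
2 = 2×1 + 0
gcd(2, 23) = 1, so the inverse exists.
Bézout: 1 = 1×23 − 11×2.
So 2⁻¹ ≡ −11 ≡ 12 (mod 23).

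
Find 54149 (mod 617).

470

54149 = 87*617 + 470, so 54149 ≡ 470 (mod 617).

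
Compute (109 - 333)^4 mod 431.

75

109 - 333 = -224 ≡ 207 (mod 431)
(207)^4 ≡ 75 (mod 431)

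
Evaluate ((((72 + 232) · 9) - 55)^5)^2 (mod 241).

177

72 + 232 = 304 ≡ 63 (mod 241)
63 · 9 = 567 ≡ 85 (mod 241)
85 - 55 = 30
(30)^5 ≡ 211 (mod 241)
(211)^2 ≡ 177 (mod 241)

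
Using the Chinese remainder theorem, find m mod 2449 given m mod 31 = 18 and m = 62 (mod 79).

31⁻¹ mod 79: 31×51 ≡ 1 (mod 79), so 31⁻¹ ≡ 51.
m = 18 + 31×((62 − 18)×51 mod 79) = 18 + 31×32 = 1010.
Check: 1010 mod 31 = 18, 1010 mod 79 = 62. ✓

1010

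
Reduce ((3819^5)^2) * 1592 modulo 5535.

432

(3819)^5 ≡ 1134 (mod 5535)
(1134)^2 ≡ 1836 (mod 5535)
1836 * 1592 = 2922912 ≡ 432 (mod 5535)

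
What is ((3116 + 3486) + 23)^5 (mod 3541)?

2153

3116 + 3486 = 6602 ≡ 3061 (mod 3541)
3061 + 23 = 3084
(3084)^5 ≡ 2153 (mod 3541)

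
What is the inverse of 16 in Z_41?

18

Apply the Euclidean algorithm and back-substitute:
41 = 2·16 + 9
16 = 1·9 + 7
9 = 1·7 + 2
7 = 3·2 + 1
2 = 2·1 + 0
gcd(16, 41) = 1, so the inverse exists.
Bézout: 1 = −7·41 + 18·16.
So 16⁻¹ ≡ 18 (mod 41).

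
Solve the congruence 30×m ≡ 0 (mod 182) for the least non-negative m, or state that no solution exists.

gcd(30, 182) = 2, and 2 | 0, so solutions exist.
Divide through by 2: 15×m ≡ 0 mod 91.
15⁻¹ ≡ 85 (mod 91).
m ≡ 85×0 ≡ 0 (mod 91).
The smallest non-negative solution is m = 0.

0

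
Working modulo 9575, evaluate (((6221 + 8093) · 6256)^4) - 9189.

6221 + 8093 = 14314 ≡ 4739 (mod 9575)
4739 · 6256 = 29647184 ≡ 2984 (mod 9575)
(2984)^4 ≡ 4661 (mod 9575)
4661 - 9189 = -4528 ≡ 5047 (mod 9575)

5047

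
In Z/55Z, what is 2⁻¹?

55 = 27×2 + 1
2 = 2×1 + 0
gcd(2, 55) = 1, so the inverse exists.
Bézout: 1 = 1×55 − 27×2.
So 2⁻¹ ≡ −27 ≡ 28 (mod 55).

28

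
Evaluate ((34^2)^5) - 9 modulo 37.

(34)^2 ≡ 9 (mod 37)
(9)^5 ≡ 34 (mod 37)
34 - 9 = 25

25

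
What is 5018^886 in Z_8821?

3234

886 in binary is 1101110110, i.e. 886 = 512 + 256 + 64 + 32 + 16 + 4 + 2.
5018^1 ≡ 5018 (mod 8821)
5018^2 ≡ 5018^2 = 25180324 ≡ 5190 (mod 8821)
5018^4 ≡ 5190^2 = 26936100 ≡ 5587 (mod 8821)
5018^8 ≡ 5587^2 = 31214569 ≡ 5871 (mod 8821)
5018^16 ≡ 5871^2 = 34468641 ≡ 4994 (mod 8821)
5018^32 ≡ 4994^2 = 24940036 ≡ 3069 (mod 8821)
5018^64 ≡ 3069^2 = 9418761 ≡ 6754 (mod 8821)
5018^128 ≡ 6754^2 = 45616516 ≡ 3125 (mod 8821)
5018^256 ≡ 3125^2 = 9765625 ≡ 778 (mod 8821)
5018^512 ≡ 778^2 = 605284 ≡ 5456 (mod 8821)
5018^886 = 5018^512 * 5018^256 * 5018^64 * 5018^32 * 5018^16 * 5018^4 * 5018^2 ≡ 5456 * 778 * 6754 * 3069 * 4994 * 5587 * 5190 (mod 8821).
Accumulate the product:
5456 * 778 = 4244768 ≡ 1867
1867 * 6754 = 12609718 ≡ 4509
4509 * 3069 = 13838121 ≡ 6793
6793 * 4994 = 33924242 ≡ 7497
7497 * 5587 = 41885739 ≡ 3631
3631 * 5190 = 18844890 ≡ 3234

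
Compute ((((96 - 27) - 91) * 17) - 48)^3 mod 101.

96 - 27 = 69
69 - 91 = -22 ≡ 79 (mod 101)
79 * 17 = 1343 ≡ 30 (mod 101)
30 - 48 = -18 ≡ 83 (mod 101)
(83)^3 ≡ 26 (mod 101)

26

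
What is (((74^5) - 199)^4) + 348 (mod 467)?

133

(74)^5 ≡ 84 (mod 467)
84 - 199 = -115 ≡ 352 (mod 467)
(352)^4 ≡ 252 (mod 467)
252 + 348 = 600 ≡ 133 (mod 467)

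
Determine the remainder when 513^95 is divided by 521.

52

95 in binary is 1011111, i.e. 95 = 64 + 16 + 8 + 4 + 2 + 1.
513^1 ≡ 513 (mod 521)
513^2 ≡ 513^2 = 263169 ≡ 64 (mod 521)
513^4 ≡ 64^2 = 4096 ≡ 449 (mod 521)
513^8 ≡ 449^2 = 201601 ≡ 495 (mod 521)
513^16 ≡ 495^2 = 245025 ≡ 155 (mod 521)
513^32 ≡ 155^2 = 24025 ≡ 59 (mod 521)
513^64 ≡ 59^2 = 3481 ≡ 355 (mod 521)
513^95 = 513^64 × 513^16 × 513^8 × 513^4 × 513^2 × 513^1 ≡ 355 × 155 × 495 × 449 × 64 × 513 (mod 521).
Accumulate the product:
355 × 155 = 55025 ≡ 320
320 × 495 = 158400 ≡ 16
16 × 449 = 7184 ≡ 411
411 × 64 = 26304 ≡ 254
254 × 513 = 130302 ≡ 52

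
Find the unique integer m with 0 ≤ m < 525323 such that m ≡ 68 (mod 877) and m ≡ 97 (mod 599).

877⁻¹ mod 599: 877·390 ≡ 1 (mod 599), so 877⁻¹ ≡ 390.
m = 68 + 877·((97 − 68)·390 mod 599) = 68 + 877·528 = 463124.

463124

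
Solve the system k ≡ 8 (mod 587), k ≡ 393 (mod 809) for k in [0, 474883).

150867

587⁻¹ mod 809: 587·215 ≡ 1 (mod 809), so 587⁻¹ ≡ 215.
k = 8 + 587·((393 − 8)·215 mod 809) = 8 + 587·257 = 150867.
Check: 150867 mod 587 = 8, 150867 mod 809 = 393. ✓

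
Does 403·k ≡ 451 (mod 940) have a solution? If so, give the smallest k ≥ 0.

gcd(403, 940) = 1, so a unique solution mod 940 exists.
403⁻¹ ≡ 7 (mod 940).
k ≡ 7·451 ≡ 337 (mod 940).

337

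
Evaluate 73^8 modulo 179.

67

By square-and-multiply:
73^1 ≡ 73 (mod 179)
73^2 ≡ 73^2 = 5329 ≡ 138 (mod 179)
73^4 ≡ 138^2 = 19044 ≡ 70 (mod 179)
73^8 ≡ 70^2 = 4900 ≡ 67 (mod 179)
So 73^8 ≡ 67 (mod 179).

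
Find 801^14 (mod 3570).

By square-and-multiply:
14 in binary is 1110, i.e. 14 = 8 + 4 + 2.
801^1 ≡ 801 (mod 3570)
801^2 ≡ 801^2 = 641601 ≡ 2571 (mod 3570)
801^4 ≡ 2571^2 = 6610041 ≡ 1971 (mod 3570)
801^8 ≡ 1971^2 = 3884841 ≡ 681 (mod 3570)
801^14 = 801^8 × 801^4 × 801^2 ≡ 681 × 1971 × 2571 (mod 3570).
Accumulate the product:
681 × 1971 = 1342251 ≡ 3501
3501 × 2571 = 9001071 ≡ 1101

1101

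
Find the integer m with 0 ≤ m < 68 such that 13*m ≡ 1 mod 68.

Run the extended Euclidean algorithm:
68 = 5·13 + 3
13 = 4·3 + 1
3 = 3·1 + 0
gcd(13, 68) = 1, so the inverse exists.
Back-substitute for 1:
1 = 1·13 − 4·3
  = −4·68 + 21·13
So 13⁻¹ ≡ 21 (mod 68).

21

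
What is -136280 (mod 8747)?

3672

-136280 = -16×8747 + 3672, so -136280 ≡ 3672 (mod 8747).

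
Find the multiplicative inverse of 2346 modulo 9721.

8971

9721 = 4*2346 + 337
2346 = 6*337 + 324
337 = 1*324 + 13
324 = 24*13 + 12
13 = 1*12 + 1
12 = 12*1 + 0
gcd(2346, 9721) = 1, so the inverse exists.
Back-substitute for 1:
1 = 1*13 − 1*12
  = −1*324 + 25*13
  = 25*337 − 26*324
  = −26*2346 + 181*337
  = 181*9721 − 750*2346
So 2346⁻¹ ≡ −750 ≡ 8971 (mod 9721).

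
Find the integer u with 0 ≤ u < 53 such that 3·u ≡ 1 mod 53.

18

Run the extended Euclidean algorithm:
53 = 17*3 + 2
3 = 1*2 + 1
2 = 2*1 + 0
gcd(3, 53) = 1, so the inverse exists.
Bézout: 1 = −1*53 + 18*3.
So 3⁻¹ ≡ 18 (mod 53).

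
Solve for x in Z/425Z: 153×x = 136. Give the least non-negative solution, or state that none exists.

12

gcd(153, 425) = 17, and 17 | 136, so solutions exist.
Divide through by 17: 9×x ≡ 8 mod 25.
9⁻¹ ≡ 14 (mod 25).
x ≡ 14×8 ≡ 12 (mod 25).
The smallest non-negative solution is x = 12.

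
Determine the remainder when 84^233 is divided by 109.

By square-and-multiply:
84^1 ≡ 84 (mod 109)
84^2 ≡ 84^2 = 7056 ≡ 80 (mod 109)
84^4 ≡ 80^2 = 6400 ≡ 78 (mod 109)
84^8 ≡ 78^2 = 6084 ≡ 89 (mod 109)
84^16 ≡ 89^2 = 7921 ≡ 73 (mod 109)
84^32 ≡ 73^2 = 5329 ≡ 97 (mod 109)
84^64 ≡ 97^2 = 9409 ≡ 35 (mod 109)
84^128 ≡ 35^2 = 1225 ≡ 26 (mod 109)
84^233 = 84^128 × 84^64 × 84^32 × 84^8 × 84^1 ≡ 26 × 35 × 97 × 89 × 84 (mod 109).
Accumulate the product:
26 × 35 = 910 ≡ 38
38 × 97 = 3686 ≡ 89
89 × 89 = 7921 ≡ 73
73 × 84 = 6132 ≡ 28

28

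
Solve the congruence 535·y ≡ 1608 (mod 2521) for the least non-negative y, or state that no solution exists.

gcd(535, 2521) = 1, so a unique solution mod 2521 exists.
535⁻¹ ≡ 2210 (mod 2521).
y ≡ 2210·1608 ≡ 1591 (mod 2521).

1591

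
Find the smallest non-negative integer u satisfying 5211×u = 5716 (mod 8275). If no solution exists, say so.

4006

gcd(5211, 8275) = 1, so a unique solution mod 8275 exists.
5211⁻¹ ≡ 4891 (mod 8275).
u ≡ 4891×5716 ≡ 4006 (mod 8275).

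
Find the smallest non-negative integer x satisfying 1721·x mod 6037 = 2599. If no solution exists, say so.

4916

gcd(1721, 6037) = 1, so a unique solution mod 6037 exists.
1721⁻¹ ≡ 4248 (mod 6037).
x ≡ 4248·2599 ≡ 4916 (mod 6037).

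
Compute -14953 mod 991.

-14953 = -16×991 + 903, so -14953 ≡ 903 (mod 991).

903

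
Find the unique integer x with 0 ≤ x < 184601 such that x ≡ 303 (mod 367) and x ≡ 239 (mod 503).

65629

367⁻¹ mod 503: 367·233 ≡ 1 (mod 503), so 367⁻¹ ≡ 233.
x = 303 + 367·((239 − 303)·233 mod 503) = 303 + 367·178 = 65629.
Check: 65629 mod 367 = 303, 65629 mod 503 = 239. ✓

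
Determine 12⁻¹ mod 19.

8

Apply the Euclidean algorithm and back-substitute:
19 = 1*12 + 7
12 = 1*7 + 5
7 = 1*5 + 2
5 = 2*2 + 1
2 = 2*1 + 0
gcd(12, 19) = 1, so the inverse exists.
Bézout: 1 = −5*19 + 8*12.
So 12⁻¹ ≡ 8 (mod 19).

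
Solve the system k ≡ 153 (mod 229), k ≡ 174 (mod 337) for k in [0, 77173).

229⁻¹ mod 337: 229×78 ≡ 1 (mod 337), so 229⁻¹ ≡ 78.
k = 153 + 229×((174 − 153)×78 mod 337) = 153 + 229×290 = 66563.

66563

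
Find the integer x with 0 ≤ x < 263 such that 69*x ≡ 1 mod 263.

By the extended Euclidean algorithm:
263 = 3×69 + 56
69 = 1×56 + 13
56 = 4×13 + 4
13 = 3×4 + 1
4 = 4×1 + 0
gcd(69, 263) = 1, so the inverse exists.
Back-substitute for 1:
1 = 1×13 − 3×4
  = −3×56 + 13×13
  = 13×69 − 16×56
  = −16×263 + 61×69
So 69⁻¹ ≡ 61 (mod 263).

61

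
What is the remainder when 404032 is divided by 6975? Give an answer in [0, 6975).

404032 = 57×6975 + 6457, so 404032 ≡ 6457 (mod 6975).

6457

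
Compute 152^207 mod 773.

Using repeated squaring:
207 in binary is 11001111, i.e. 207 = 128 + 64 + 8 + 4 + 2 + 1.
152^1 ≡ 152 (mod 773)
152^2 ≡ 152^2 = 23104 ≡ 687 (mod 773)
152^4 ≡ 687^2 = 471969 ≡ 439 (mod 773)
152^8 ≡ 439^2 = 192721 ≡ 244 (mod 773)
152^16 ≡ 244^2 = 59536 ≡ 15 (mod 773)
152^32 ≡ 15^2 = 225 (mod 773)
152^64 ≡ 225^2 = 50625 ≡ 380 (mod 773)
152^128 ≡ 380^2 = 144400 ≡ 622 (mod 773)
152^207 = 152^128 · 152^64 · 152^8 · 152^4 · 152^2 · 152^1 ≡ 622 · 380 · 244 · 439 · 687 · 152 (mod 773).
Accumulate the product:
622 · 380 = 236360 ≡ 595
595 · 244 = 145180 ≡ 629
629 · 439 = 276131 ≡ 170
170 · 687 = 116790 ≡ 67
67 · 152 = 10184 ≡ 135

135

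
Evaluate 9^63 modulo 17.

63 in binary is 111111, i.e. 63 = 32 + 16 + 8 + 4 + 2 + 1.
9^1 ≡ 9 (mod 17)
9^2 ≡ 9^2 = 81 ≡ 13 (mod 17)
9^4 ≡ 13^2 = 169 ≡ 16 (mod 17)
9^8 ≡ 16^2 = 256 ≡ 1 (mod 17)
9^16 ≡ 1^2 = 1 (mod 17)
9^32 ≡ 1^2 = 1 (mod 17)
9^63 = 9^32 × 9^16 × 9^8 × 9^4 × 9^2 × 9^1 ≡ 1 × 1 × 1 × 16 × 13 × 9 (mod 17).
Accumulate the product:
1 × 1 = 1
1 × 1 = 1
1 × 16 = 16
16 × 13 = 208 ≡ 4
4 × 9 = 36 ≡ 2

2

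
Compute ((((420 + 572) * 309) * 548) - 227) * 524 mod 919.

657

420 + 572 = 992 ≡ 73 (mod 919)
73 * 309 = 22557 ≡ 501 (mod 919)
501 * 548 = 274548 ≡ 686 (mod 919)
686 - 227 = 459
459 * 524 = 240516 ≡ 657 (mod 919)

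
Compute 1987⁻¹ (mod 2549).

1211

Run the extended Euclidean algorithm:
2549 = 1·1987 + 562
1987 = 3·562 + 301
562 = 1·301 + 261
301 = 1·261 + 40
261 = 6·40 + 21
40 = 1·21 + 19
21 = 1·19 + 2
19 = 9·2 + 1
2 = 2·1 + 0
gcd(1987, 2549) = 1, so the inverse exists.
Back-substitute for 1:
1 = 1·19 − 9·2
  = −9·21 + 10·19
  = 10·40 − 19·21
  = −19·261 + 124·40
  = 124·301 − 143·261
  = −143·562 + 267·301
  = 267·1987 − 944·562
  = −944·2549 + 1211·1987
So 1987⁻¹ ≡ 1211 (mod 2549).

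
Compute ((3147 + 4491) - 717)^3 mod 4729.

3147 + 4491 = 7638 ≡ 2909 (mod 4729)
2909 - 717 = 2192
(2192)^3 ≡ 3332 (mod 4729)

3332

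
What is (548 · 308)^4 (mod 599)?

196

548 · 308 = 168784 ≡ 465 (mod 599)
(465)^4 ≡ 196 (mod 599)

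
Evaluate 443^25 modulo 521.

25 in binary is 11001, i.e. 25 = 16 + 8 + 1.
443^1 ≡ 443 (mod 521)
443^2 ≡ 443^2 = 196249 ≡ 353 (mod 521)
443^4 ≡ 353^2 = 124609 ≡ 90 (mod 521)
443^8 ≡ 90^2 = 8100 ≡ 285 (mod 521)
443^16 ≡ 285^2 = 81225 ≡ 470 (mod 521)
443^25 = 443^16 × 443^8 × 443^1 ≡ 470 × 285 × 443 (mod 521).
Accumulate the product:
470 × 285 = 133950 ≡ 53
53 × 443 = 23479 ≡ 34

34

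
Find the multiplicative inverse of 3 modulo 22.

22 = 7×3 + 1
3 = 3×1 + 0
gcd(3, 22) = 1, so the inverse exists.
Back-substitute for 1:
1 = 1×22 − 7×3
So 3⁻¹ ≡ −7 ≡ 15 (mod 22).

15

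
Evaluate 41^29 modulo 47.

15

41^1 ≡ 41 (mod 47)
41^2 ≡ 41^2 = 1681 ≡ 36 (mod 47)
41^4 ≡ 36^2 = 1296 ≡ 27 (mod 47)
41^8 ≡ 27^2 = 729 ≡ 24 (mod 47)
41^16 ≡ 24^2 = 576 ≡ 12 (mod 47)
41^29 = 41^16 · 41^8 · 41^4 · 41^1 ≡ 12 · 24 · 27 · 41 (mod 47).
Accumulate the product:
12 · 24 = 288 ≡ 6
6 · 27 = 162 ≡ 21
21 · 41 = 861 ≡ 15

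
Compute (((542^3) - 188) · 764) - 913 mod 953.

685

(542)^3 ≡ 472 (mod 953)
472 - 188 = 284
284 · 764 = 216976 ≡ 645 (mod 953)
645 - 913 = -268 ≡ 685 (mod 953)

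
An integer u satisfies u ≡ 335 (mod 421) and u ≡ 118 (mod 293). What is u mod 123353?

421⁻¹ mod 293: 421·190 ≡ 1 (mod 293), so 421⁻¹ ≡ 190.
u = 335 + 421·((118 − 335)·190 mod 293) = 335 + 421·83 = 35278.
Check: 35278 mod 421 = 335, 35278 mod 293 = 118. ✓

35278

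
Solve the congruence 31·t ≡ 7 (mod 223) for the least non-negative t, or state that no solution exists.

29

gcd(31, 223) = 1, so a unique solution mod 223 exists.
31⁻¹ ≡ 36 (mod 223).
t ≡ 36·7 ≡ 29 (mod 223).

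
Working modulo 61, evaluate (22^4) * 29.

(22)^4 ≡ 16 (mod 61)
16 * 29 = 464 ≡ 37 (mod 61)

37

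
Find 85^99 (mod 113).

85

99 in binary is 1100011, i.e. 99 = 64 + 32 + 2 + 1.
85^1 ≡ 85 (mod 113)
85^2 ≡ 85^2 = 7225 ≡ 106 (mod 113)
85^4 ≡ 106^2 = 11236 ≡ 49 (mod 113)
85^8 ≡ 49^2 = 2401 ≡ 28 (mod 113)
85^16 ≡ 28^2 = 784 ≡ 106 (mod 113)
85^32 ≡ 106^2 = 11236 ≡ 49 (mod 113)
85^64 ≡ 49^2 = 2401 ≡ 28 (mod 113)
85^99 = 85^64 × 85^32 × 85^2 × 85^1 ≡ 28 × 49 × 106 × 85 (mod 113).
Accumulate the product:
28 × 49 = 1372 ≡ 16
16 × 106 = 1696 ≡ 1
1 × 85 = 85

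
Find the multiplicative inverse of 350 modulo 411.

By the extended Euclidean algorithm:
411 = 1×350 + 61
350 = 5×61 + 45
61 = 1×45 + 16
45 = 2×16 + 13
16 = 1×13 + 3
13 = 4×3 + 1
3 = 3×1 + 0
gcd(350, 411) = 1, so the inverse exists.
Bézout: 1 = −109×411 + 128×350.
So 350⁻¹ ≡ 128 (mod 411).

128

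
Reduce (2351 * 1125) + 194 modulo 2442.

383

2351 * 1125 = 2644875 ≡ 189 (mod 2442)
189 + 194 = 383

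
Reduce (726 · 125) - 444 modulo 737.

392

726 · 125 = 90750 ≡ 99 (mod 737)
99 - 444 = -345 ≡ 392 (mod 737)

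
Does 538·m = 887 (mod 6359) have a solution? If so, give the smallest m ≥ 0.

2732

gcd(538, 6359) = 1, so a unique solution mod 6359 exists.
538⁻¹ ≡ 5638 (mod 6359).
m ≡ 5638·887 ≡ 2732 (mod 6359).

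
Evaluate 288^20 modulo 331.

198

Compute successive squares:
20 in binary is 10100, i.e. 20 = 16 + 4.
288^1 ≡ 288 (mod 331)
288^2 ≡ 288^2 = 82944 ≡ 194 (mod 331)
288^4 ≡ 194^2 = 37636 ≡ 233 (mod 331)
288^8 ≡ 233^2 = 54289 ≡ 5 (mod 331)
288^16 ≡ 5^2 = 25 (mod 331)
288^20 = 288^16 × 288^4 ≡ 25 × 233 (mod 331).
25 × 233 = 5825 ≡ 198 (mod 331).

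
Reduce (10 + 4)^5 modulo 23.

15

10 + 4 = 14
(14)^5 ≡ 15 (mod 23)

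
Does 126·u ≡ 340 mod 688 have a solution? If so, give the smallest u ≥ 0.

30

gcd(126, 688) = 2, and 2 | 340, so solutions exist.
Divide through by 2: 63·u ≡ 170 (mod 344).
63⁻¹ ≡ 71 (mod 344).
u ≡ 71·170 ≡ 30 (mod 344).
The smallest non-negative solution is u = 30.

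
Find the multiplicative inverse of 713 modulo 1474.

Apply the Euclidean algorithm and back-substitute:
1474 = 2×713 + 48
713 = 14×48 + 41
48 = 1×41 + 7
41 = 5×7 + 6
7 = 1×6 + 1
6 = 6×1 + 0
gcd(713, 1474) = 1, so the inverse exists.
Back-substitute for 1:
1 = 1×7 − 1×6
  = −1×41 + 6×7
  = 6×48 − 7×41
  = −7×713 + 104×48
  = 104×1474 − 215×713
So 713⁻¹ ≡ −215 ≡ 1259 (mod 1474).

1259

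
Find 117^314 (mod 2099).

314 in binary is 100111010, i.e. 314 = 256 + 32 + 16 + 8 + 2.
117^1 ≡ 117 (mod 2099)
117^2 ≡ 117^2 = 13689 ≡ 1095 (mod 2099)
117^4 ≡ 1095^2 = 1199025 ≡ 496 (mod 2099)
117^8 ≡ 496^2 = 246016 ≡ 433 (mod 2099)
117^16 ≡ 433^2 = 187489 ≡ 678 (mod 2099)
117^32 ≡ 678^2 = 459684 ≡ 3 (mod 2099)
117^64 ≡ 3^2 = 9 (mod 2099)
117^128 ≡ 9^2 = 81 (mod 2099)
117^256 ≡ 81^2 = 6561 ≡ 264 (mod 2099)
117^314 = 117^256 · 117^32 · 117^16 · 117^8 · 117^2 ≡ 264 · 3 · 678 · 433 · 1095 (mod 2099).
Accumulate the product:
264 · 3 = 792
792 · 678 = 536976 ≡ 1731
1731 · 433 = 749523 ≡ 180
180 · 1095 = 197100 ≡ 1893

1893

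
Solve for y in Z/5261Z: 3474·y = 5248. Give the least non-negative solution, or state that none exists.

gcd(3474, 5261) = 1, so a unique solution mod 5261 exists.
3474⁻¹ ≡ 1210 (mod 5261).
y ≡ 1210·5248 ≡ 53 (mod 5261).

53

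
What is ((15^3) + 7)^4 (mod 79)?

(15)^3 ≡ 57 (mod 79)
57 + 7 = 64
(64)^4 ≡ 65 (mod 79)

65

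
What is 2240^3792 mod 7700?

Using repeated squaring:
3792 in binary is 111011010000, i.e. 3792 = 2048 + 1024 + 512 + 128 + 64 + 16.
2240^1 ≡ 2240 (mod 7700)
2240^2 ≡ 2240^2 = 5017600 ≡ 4900 (mod 7700)
2240^4 ≡ 4900^2 = 24010000 ≡ 1400 (mod 7700)
2240^8 ≡ 1400^2 = 1960000 ≡ 4200 (mod 7700)
2240^16 ≡ 4200^2 = 17640000 ≡ 7000 (mod 7700)
2240^32 ≡ 7000^2 = 49000000 ≡ 4900 (mod 7700)
2240^64 ≡ 4900^2 = 24010000 ≡ 1400 (mod 7700)
2240^128 ≡ 1400^2 = 1960000 ≡ 4200 (mod 7700)
2240^256 ≡ 4200^2 = 17640000 ≡ 7000 (mod 7700)
2240^512 ≡ 7000^2 = 49000000 ≡ 4900 (mod 7700)
2240^1024 ≡ 4900^2 = 24010000 ≡ 1400 (mod 7700)
2240^2048 ≡ 1400^2 = 1960000 ≡ 4200 (mod 7700)
2240^3792 = 2240^2048 * 2240^1024 * 2240^512 * 2240^128 * 2240^64 * 2240^16 ≡ 4200 * 1400 * 4900 * 4200 * 1400 * 7000 (mod 7700).
Accumulate the product:
4200 * 1400 = 5880000 ≡ 4900
4900 * 4900 = 24010000 ≡ 1400
1400 * 4200 = 5880000 ≡ 4900
4900 * 1400 = 6860000 ≡ 7000
7000 * 7000 = 49000000 ≡ 4900

4900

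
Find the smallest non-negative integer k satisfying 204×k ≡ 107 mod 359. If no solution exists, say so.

41

gcd(204, 359) = 1, so a unique solution mod 359 exists.
204⁻¹ ≡ 44 (mod 359).
k ≡ 44×107 ≡ 41 (mod 359).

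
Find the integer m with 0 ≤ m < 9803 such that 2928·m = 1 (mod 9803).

By the extended Euclidean algorithm:
9803 = 3×2928 + 1019
2928 = 2×1019 + 890
1019 = 1×890 + 129
890 = 6×129 + 116
129 = 1×116 + 13
116 = 8×13 + 12
13 = 1×12 + 1
12 = 12×1 + 0
gcd(2928, 9803) = 1, so the inverse exists.
Back-substitute for 1:
1 = 1×13 − 1×12
  = −1×116 + 9×13
  = 9×129 − 10×116
  = −10×890 + 69×129
  = 69×1019 − 79×890
  = −79×2928 + 227×1019
  = 227×9803 − 760×2928
So 2928⁻¹ ≡ −760 ≡ 9043 (mod 9803).

9043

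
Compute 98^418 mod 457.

324

By square-and-multiply:
418 in binary is 110100010, i.e. 418 = 256 + 128 + 32 + 2.
98^1 ≡ 98 (mod 457)
98^2 ≡ 98^2 = 9604 ≡ 7 (mod 457)
98^4 ≡ 7^2 = 49 (mod 457)
98^8 ≡ 49^2 = 2401 ≡ 116 (mod 457)
98^16 ≡ 116^2 = 13456 ≡ 203 (mod 457)
98^32 ≡ 203^2 = 41209 ≡ 79 (mod 457)
98^64 ≡ 79^2 = 6241 ≡ 300 (mod 457)
98^128 ≡ 300^2 = 90000 ≡ 428 (mod 457)
98^256 ≡ 428^2 = 183184 ≡ 384 (mod 457)
98^418 = 98^256 * 98^128 * 98^32 * 98^2 ≡ 384 * 428 * 79 * 7 (mod 457).
Accumulate the product:
384 * 428 = 164352 ≡ 289
289 * 79 = 22831 ≡ 438
438 * 7 = 3066 ≡ 324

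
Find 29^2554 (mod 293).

167

Compute successive squares:
2554 in binary is 100111111010, i.e. 2554 = 2048 + 256 + 128 + 64 + 32 + 16 + 8 + 2.
29^1 ≡ 29 (mod 293)
29^2 ≡ 29^2 = 841 ≡ 255 (mod 293)
29^4 ≡ 255^2 = 65025 ≡ 272 (mod 293)
29^8 ≡ 272^2 = 73984 ≡ 148 (mod 293)
29^16 ≡ 148^2 = 21904 ≡ 222 (mod 293)
29^32 ≡ 222^2 = 49284 ≡ 60 (mod 293)
29^64 ≡ 60^2 = 3600 ≡ 84 (mod 293)
29^128 ≡ 84^2 = 7056 ≡ 24 (mod 293)
29^256 ≡ 24^2 = 576 ≡ 283 (mod 293)
29^512 ≡ 283^2 = 80089 ≡ 100 (mod 293)
29^1024 ≡ 100^2 = 10000 ≡ 38 (mod 293)
29^2048 ≡ 38^2 = 1444 ≡ 272 (mod 293)
29^2554 = 29^2048 × 29^256 × 29^128 × 29^64 × 29^32 × 29^16 × 29^8 × 29^2 ≡ 272 × 283 × 24 × 84 × 60 × 222 × 148 × 255 (mod 293).
Accumulate the product:
272 × 283 = 76976 ≡ 210
210 × 24 = 5040 ≡ 59
59 × 84 = 4956 ≡ 268
268 × 60 = 16080 ≡ 258
258 × 222 = 57276 ≡ 141
141 × 148 = 20868 ≡ 65
65 × 255 = 16575 ≡ 167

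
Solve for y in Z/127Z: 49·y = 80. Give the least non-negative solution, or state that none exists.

12

gcd(49, 127) = 1, so a unique solution mod 127 exists.
49⁻¹ ≡ 70 (mod 127).
y ≡ 70·80 ≡ 12 (mod 127).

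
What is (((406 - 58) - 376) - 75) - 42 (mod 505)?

360

406 - 58 = 348
348 - 376 = -28 ≡ 477 (mod 505)
477 - 75 = 402
402 - 42 = 360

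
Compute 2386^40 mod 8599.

40 in binary is 101000, i.e. 40 = 32 + 8.
2386^1 ≡ 2386 (mod 8599)
2386^2 ≡ 2386^2 = 5692996 ≡ 458 (mod 8599)
2386^4 ≡ 458^2 = 209764 ≡ 3388 (mod 8599)
2386^8 ≡ 3388^2 = 11478544 ≡ 7478 (mod 8599)
2386^16 ≡ 7478^2 = 55920484 ≡ 1187 (mod 8599)
2386^32 ≡ 1187^2 = 1408969 ≡ 7332 (mod 8599)
2386^40 = 2386^32 × 2386^8 ≡ 7332 × 7478 (mod 8599).
7332 × 7478 = 54828696 ≡ 1472 (mod 8599).

1472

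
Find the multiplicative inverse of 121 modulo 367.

Apply the Euclidean algorithm and back-substitute:
367 = 3×121 + 4
121 = 30×4 + 1
4 = 4×1 + 0
gcd(121, 367) = 1, so the inverse exists.
Back-substitute for 1:
1 = 1×121 − 30×4
  = −30×367 + 91×121
So 121⁻¹ ≡ 91 (mod 367).

91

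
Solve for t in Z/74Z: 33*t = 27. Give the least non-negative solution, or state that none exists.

gcd(33, 74) = 1, so a unique solution mod 74 exists.
33⁻¹ ≡ 9 (mod 74).
t ≡ 9*27 ≡ 21 (mod 74).

21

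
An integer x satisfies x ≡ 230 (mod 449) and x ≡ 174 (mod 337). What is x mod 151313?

75662

449⁻¹ mod 337: 449·334 ≡ 1 (mod 337), so 449⁻¹ ≡ 334.
x = 230 + 449·((174 − 230)·334 mod 337) = 230 + 449·168 = 75662.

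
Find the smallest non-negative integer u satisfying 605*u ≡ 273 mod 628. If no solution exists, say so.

gcd(605, 628) = 1, so a unique solution mod 628 exists.
605⁻¹ ≡ 273 (mod 628).
u ≡ 273*273 ≡ 425 (mod 628).

425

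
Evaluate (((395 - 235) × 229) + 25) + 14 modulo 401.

395 - 235 = 160
160 × 229 = 36640 ≡ 149 (mod 401)
149 + 25 = 174
174 + 14 = 188

188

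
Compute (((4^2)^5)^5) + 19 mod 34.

(4)^2 ≡ 16 (mod 34)
(16)^5 ≡ 16 (mod 34)
(16)^5 ≡ 16 (mod 34)
16 + 19 = 35 ≡ 1 (mod 34)

1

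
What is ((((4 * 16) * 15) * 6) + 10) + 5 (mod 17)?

12

4 * 16 = 64 ≡ 13 (mod 17)
13 * 15 = 195 ≡ 8 (mod 17)
8 * 6 = 48 ≡ 14 (mod 17)
14 + 10 = 24 ≡ 7 (mod 17)
7 + 5 = 12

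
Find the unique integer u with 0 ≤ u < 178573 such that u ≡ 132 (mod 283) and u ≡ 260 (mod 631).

283⁻¹ mod 631: 283·165 ≡ 1 (mod 631), so 283⁻¹ ≡ 165.
u = 132 + 283·((260 − 132)·165 mod 631) = 132 + 283·297 = 84183.

84183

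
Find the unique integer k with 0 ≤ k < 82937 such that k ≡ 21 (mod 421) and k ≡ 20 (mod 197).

52225

421⁻¹ mod 197: 421·73 ≡ 1 (mod 197), so 421⁻¹ ≡ 73.
k = 21 + 421·((20 − 21)·73 mod 197) = 21 + 421·124 = 52225.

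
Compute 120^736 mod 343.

736 in binary is 1011100000, i.e. 736 = 512 + 128 + 64 + 32.
120^1 ≡ 120 (mod 343)
120^2 ≡ 120^2 = 14400 ≡ 337 (mod 343)
120^4 ≡ 337^2 = 113569 ≡ 36 (mod 343)
120^8 ≡ 36^2 = 1296 ≡ 267 (mod 343)
120^16 ≡ 267^2 = 71289 ≡ 288 (mod 343)
120^32 ≡ 288^2 = 82944 ≡ 281 (mod 343)
120^64 ≡ 281^2 = 78961 ≡ 71 (mod 343)
120^128 ≡ 71^2 = 5041 ≡ 239 (mod 343)
120^256 ≡ 239^2 = 57121 ≡ 183 (mod 343)
120^512 ≡ 183^2 = 33489 ≡ 218 (mod 343)
120^736 = 120^512 × 120^128 × 120^64 × 120^32 ≡ 218 × 239 × 71 × 281 (mod 343).
Accumulate the product:
218 × 239 = 52102 ≡ 309
309 × 71 = 21939 ≡ 330
330 × 281 = 92730 ≡ 120

120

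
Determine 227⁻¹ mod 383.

Apply the Euclidean algorithm and back-substitute:
383 = 1×227 + 156
227 = 1×156 + 71
156 = 2×71 + 14
71 = 5×14 + 1
14 = 14×1 + 0
gcd(227, 383) = 1, so the inverse exists.
Back-substitute for 1:
1 = 1×71 − 5×14
  = −5×156 + 11×71
  = 11×227 − 16×156
  = −16×383 + 27×227
So 227⁻¹ ≡ 27 (mod 383).

27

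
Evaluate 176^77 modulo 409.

47

77 in binary is 1001101, i.e. 77 = 64 + 8 + 4 + 1.
176^1 ≡ 176 (mod 409)
176^2 ≡ 176^2 = 30976 ≡ 301 (mod 409)
176^4 ≡ 301^2 = 90601 ≡ 212 (mod 409)
176^8 ≡ 212^2 = 44944 ≡ 363 (mod 409)
176^16 ≡ 363^2 = 131769 ≡ 71 (mod 409)
176^32 ≡ 71^2 = 5041 ≡ 133 (mod 409)
176^64 ≡ 133^2 = 17689 ≡ 102 (mod 409)
176^77 = 176^64 · 176^8 · 176^4 · 176^1 ≡ 102 · 363 · 212 · 176 (mod 409).
Accumulate the product:
102 · 363 = 37026 ≡ 216
216 · 212 = 45792 ≡ 393
393 · 176 = 69168 ≡ 47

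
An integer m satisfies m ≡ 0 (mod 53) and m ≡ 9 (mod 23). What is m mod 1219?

1113

53⁻¹ mod 23: 53·10 ≡ 1 (mod 23), so 53⁻¹ ≡ 10.
m = 0 + 53·((9 − 0)·10 mod 23) = 0 + 53·21 = 1113.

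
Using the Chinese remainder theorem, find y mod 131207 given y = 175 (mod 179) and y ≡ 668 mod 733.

110618

179⁻¹ mod 733: 179·86 ≡ 1 (mod 733), so 179⁻¹ ≡ 86.
y = 175 + 179·((668 − 175)·86 mod 733) = 175 + 179·617 = 110618.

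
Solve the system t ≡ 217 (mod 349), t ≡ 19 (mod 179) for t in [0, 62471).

7895

349⁻¹ mod 179: 349×159 ≡ 1 (mod 179), so 349⁻¹ ≡ 159.
t = 217 + 349×((19 − 217)×159 mod 179) = 217 + 349×22 = 7895.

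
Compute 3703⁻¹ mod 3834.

439

Run the extended Euclidean algorithm:
3834 = 1*3703 + 131
3703 = 28*131 + 35
131 = 3*35 + 26
35 = 1*26 + 9
26 = 2*9 + 8
9 = 1*8 + 1
8 = 8*1 + 0
gcd(3703, 3834) = 1, so the inverse exists.
Back-substitute for 1:
1 = 1*9 − 1*8
  = −1*26 + 3*9
  = 3*35 − 4*26
  = −4*131 + 15*35
  = 15*3703 − 424*131
  = −424*3834 + 439*3703
So 3703⁻¹ ≡ 439 (mod 3834).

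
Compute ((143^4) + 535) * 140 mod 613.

12

(143)^4 ≡ 586 (mod 613)
586 + 535 = 1121 ≡ 508 (mod 613)
508 * 140 = 71120 ≡ 12 (mod 613)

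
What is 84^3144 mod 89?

32

3144 in binary is 110001001000, i.e. 3144 = 2048 + 1024 + 64 + 8.
84^1 ≡ 84 (mod 89)
84^2 ≡ 84^2 = 7056 ≡ 25 (mod 89)
84^4 ≡ 25^2 = 625 ≡ 2 (mod 89)
84^8 ≡ 2^2 = 4 (mod 89)
84^16 ≡ 4^2 = 16 (mod 89)
84^32 ≡ 16^2 = 256 ≡ 78 (mod 89)
84^64 ≡ 78^2 = 6084 ≡ 32 (mod 89)
84^128 ≡ 32^2 = 1024 ≡ 45 (mod 89)
84^256 ≡ 45^2 = 2025 ≡ 67 (mod 89)
84^512 ≡ 67^2 = 4489 ≡ 39 (mod 89)
84^1024 ≡ 39^2 = 1521 ≡ 8 (mod 89)
84^2048 ≡ 8^2 = 64 (mod 89)
84^3144 = 84^2048 × 84^1024 × 84^64 × 84^8 ≡ 64 × 8 × 32 × 4 (mod 89).
Accumulate the product:
64 × 8 = 512 ≡ 67
67 × 32 = 2144 ≡ 8
8 × 4 = 32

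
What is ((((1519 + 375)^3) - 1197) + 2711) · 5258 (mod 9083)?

1519 + 375 = 1894
(1894)^3 ≡ 4739 (mod 9083)
4739 - 1197 = 3542
3542 + 2711 = 6253
6253 · 5258 = 32878274 ≡ 6897 (mod 9083)

6897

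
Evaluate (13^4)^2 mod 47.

(13)^4 ≡ 32 (mod 47)
(32)^2 ≡ 37 (mod 47)

37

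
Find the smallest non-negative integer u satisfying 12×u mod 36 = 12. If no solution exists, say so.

1

gcd(12, 36) = 12, and 12 | 12, so solutions exist.
Divide through by 12: 1×u mod 3 = 1.
1⁻¹ ≡ 1 (mod 3).
u ≡ 1×1 ≡ 1 (mod 3).
The smallest non-negative solution is u = 1.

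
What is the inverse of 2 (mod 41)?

Run the extended Euclidean algorithm:
41 = 20·2 + 1
2 = 2·1 + 0
gcd(2, 41) = 1, so the inverse exists.
Bézout: 1 = 1·41 − 20·2.
So 2⁻¹ ≡ −20 ≡ 21 (mod 41).

21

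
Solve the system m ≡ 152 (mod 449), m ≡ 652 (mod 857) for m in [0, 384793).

48644

449⁻¹ mod 857: 449×439 ≡ 1 (mod 857), so 449⁻¹ ≡ 439.
m = 152 + 449×((652 − 152)×439 mod 857) = 152 + 449×108 = 48644.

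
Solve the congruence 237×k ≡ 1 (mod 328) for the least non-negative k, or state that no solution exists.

gcd(237, 328) = 1, so a unique solution mod 328 exists.
237⁻¹ ≡ 173 (mod 328).
k ≡ 173×1 ≡ 173 (mod 328).

173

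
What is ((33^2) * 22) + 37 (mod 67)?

(33)^2 ≡ 17 (mod 67)
17 * 22 = 374 ≡ 39 (mod 67)
39 + 37 = 76 ≡ 9 (mod 67)

9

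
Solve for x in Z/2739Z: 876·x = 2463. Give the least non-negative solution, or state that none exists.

575

gcd(876, 2739) = 3, and 3 | 2463, so solutions exist.
Divide through by 3: 292·x = 821 (mod 913).
292⁻¹ ≡ 222 (mod 913).
x ≡ 222·821 ≡ 575 (mod 913).
The smallest non-negative solution is x = 575.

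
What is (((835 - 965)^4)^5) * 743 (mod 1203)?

835 - 965 = -130 ≡ 1073 (mod 1203)
(1073)^4 ≡ 958 (mod 1203)
(958)^5 ≡ 1024 (mod 1203)
1024 * 743 = 760832 ≡ 536 (mod 1203)

536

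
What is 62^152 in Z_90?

Compute successive squares:
152 in binary is 10011000, i.e. 152 = 128 + 16 + 8.
62^1 ≡ 62 (mod 90)
62^2 ≡ 62^2 = 3844 ≡ 64 (mod 90)
62^4 ≡ 64^2 = 4096 ≡ 46 (mod 90)
62^8 ≡ 46^2 = 2116 ≡ 46 (mod 90)
62^16 ≡ 46^2 = 2116 ≡ 46 (mod 90)
62^32 ≡ 46^2 = 2116 ≡ 46 (mod 90)
62^64 ≡ 46^2 = 2116 ≡ 46 (mod 90)
62^128 ≡ 46^2 = 2116 ≡ 46 (mod 90)
62^152 = 62^128 · 62^16 · 62^8 ≡ 46 · 46 · 46 (mod 90).
Accumulate the product:
46 · 46 = 2116 ≡ 46
46 · 46 = 2116 ≡ 46

46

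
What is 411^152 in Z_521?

427

152 in binary is 10011000, i.e. 152 = 128 + 16 + 8.
411^1 ≡ 411 (mod 521)
411^2 ≡ 411^2 = 168921 ≡ 117 (mod 521)
411^4 ≡ 117^2 = 13689 ≡ 143 (mod 521)
411^8 ≡ 143^2 = 20449 ≡ 130 (mod 521)
411^16 ≡ 130^2 = 16900 ≡ 228 (mod 521)
411^32 ≡ 228^2 = 51984 ≡ 405 (mod 521)
411^64 ≡ 405^2 = 164025 ≡ 431 (mod 521)
411^128 ≡ 431^2 = 185761 ≡ 285 (mod 521)
411^152 = 411^128 · 411^16 · 411^8 ≡ 285 · 228 · 130 (mod 521).
Accumulate the product:
285 · 228 = 64980 ≡ 376
376 · 130 = 48880 ≡ 427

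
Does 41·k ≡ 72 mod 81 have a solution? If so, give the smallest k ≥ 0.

63

gcd(41, 81) = 1, so a unique solution mod 81 exists.
41⁻¹ ≡ 2 (mod 81).
k ≡ 2·72 ≡ 63 (mod 81).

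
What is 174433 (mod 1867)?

802

174433 = 93*1867 + 802, so 174433 ≡ 802 (mod 1867).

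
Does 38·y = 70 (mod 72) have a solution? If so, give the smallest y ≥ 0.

17

gcd(38, 72) = 2, and 2 | 70, so solutions exist.
Divide through by 2: 19·y ≡ 35 (mod 36).
19⁻¹ ≡ 19 (mod 36).
y ≡ 19·35 ≡ 17 (mod 36).
The smallest non-negative solution is y = 17.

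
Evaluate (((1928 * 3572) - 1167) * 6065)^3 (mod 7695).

6695

1928 * 3572 = 6886816 ≡ 7486 (mod 7695)
7486 - 1167 = 6319
6319 * 6065 = 38324735 ≡ 3635 (mod 7695)
(3635)^3 ≡ 6695 (mod 7695)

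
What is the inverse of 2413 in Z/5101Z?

1892

5101 = 2·2413 + 275
2413 = 8·275 + 213
275 = 1·213 + 62
213 = 3·62 + 27
62 = 2·27 + 8
27 = 3·8 + 3
8 = 2·3 + 2
3 = 1·2 + 1
2 = 2·1 + 0
gcd(2413, 5101) = 1, so the inverse exists.
Back-substitute for 1:
1 = 1·3 − 1·2
  = −1·8 + 3·3
  = 3·27 − 10·8
  = −10·62 + 23·27
  = 23·213 − 79·62
  = −79·275 + 102·213
  = 102·2413 − 895·275
  = −895·5101 + 1892·2413
So 2413⁻¹ ≡ 1892 (mod 5101).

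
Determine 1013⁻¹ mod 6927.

Run the extended Euclidean algorithm:
6927 = 6·1013 + 849
1013 = 1·849 + 164
849 = 5·164 + 29
164 = 5·29 + 19
29 = 1·19 + 10
19 = 1·10 + 9
10 = 1·9 + 1
9 = 9·1 + 0
gcd(1013, 6927) = 1, so the inverse exists.
Back-substitute for 1:
1 = 1·10 − 1·9
  = −1·19 + 2·10
  = 2·29 − 3·19
  = −3·164 + 17·29
  = 17·849 − 88·164
  = −88·1013 + 105·849
  = 105·6927 − 718·1013
So 1013⁻¹ ≡ −718 ≡ 6209 (mod 6927).

6209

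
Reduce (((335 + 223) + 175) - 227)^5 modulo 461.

335 + 223 = 558 ≡ 97 (mod 461)
97 + 175 = 272
272 - 227 = 45
(45)^5 ≡ 428 (mod 461)

428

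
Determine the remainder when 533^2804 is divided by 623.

Using repeated squaring:
2804 in binary is 101011110100, i.e. 2804 = 2048 + 512 + 128 + 64 + 32 + 16 + 4.
533^1 ≡ 533 (mod 623)
533^2 ≡ 533^2 = 284089 ≡ 1 (mod 623)
533^4 ≡ 1^2 = 1 (mod 623)
533^8 ≡ 1^2 = 1 (mod 623)
533^16 ≡ 1^2 = 1 (mod 623)
533^32 ≡ 1^2 = 1 (mod 623)
533^64 ≡ 1^2 = 1 (mod 623)
533^128 ≡ 1^2 = 1 (mod 623)
533^256 ≡ 1^2 = 1 (mod 623)
533^512 ≡ 1^2 = 1 (mod 623)
533^1024 ≡ 1^2 = 1 (mod 623)
533^2048 ≡ 1^2 = 1 (mod 623)
533^2804 = 533^2048 × 533^512 × 533^128 × 533^64 × 533^32 × 533^16 × 533^4 ≡ 1 × 1 × 1 × 1 × 1 × 1 × 1 (mod 623).
Accumulate the product:
1 × 1 = 1
1 × 1 = 1
1 × 1 = 1
1 × 1 = 1
1 × 1 = 1
1 × 1 = 1

1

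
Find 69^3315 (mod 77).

34

Compute successive squares:
3315 in binary is 110011110011, i.e. 3315 = 2048 + 1024 + 128 + 64 + 32 + 16 + 2 + 1.
69^1 ≡ 69 (mod 77)
69^2 ≡ 69^2 = 4761 ≡ 64 (mod 77)
69^4 ≡ 64^2 = 4096 ≡ 15 (mod 77)
69^8 ≡ 15^2 = 225 ≡ 71 (mod 77)
69^16 ≡ 71^2 = 5041 ≡ 36 (mod 77)
69^32 ≡ 36^2 = 1296 ≡ 64 (mod 77)
69^64 ≡ 64^2 = 4096 ≡ 15 (mod 77)
69^128 ≡ 15^2 = 225 ≡ 71 (mod 77)
69^256 ≡ 71^2 = 5041 ≡ 36 (mod 77)
69^512 ≡ 36^2 = 1296 ≡ 64 (mod 77)
69^1024 ≡ 64^2 = 4096 ≡ 15 (mod 77)
69^2048 ≡ 15^2 = 225 ≡ 71 (mod 77)
69^3315 = 69^2048 * 69^1024 * 69^128 * 69^64 * 69^32 * 69^16 * 69^2 * 69^1 ≡ 71 * 15 * 71 * 15 * 64 * 36 * 64 * 69 (mod 77).
Accumulate the product:
71 * 15 = 1065 ≡ 64
64 * 71 = 4544 ≡ 1
1 * 15 = 15
15 * 64 = 960 ≡ 36
36 * 36 = 1296 ≡ 64
64 * 64 = 4096 ≡ 15
15 * 69 = 1035 ≡ 34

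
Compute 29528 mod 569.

509

29528 = 51×569 + 509, so 29528 ≡ 509 (mod 569).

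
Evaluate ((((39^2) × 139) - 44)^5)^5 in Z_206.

(39)^2 ≡ 79 (mod 206)
79 × 139 = 10981 ≡ 63 (mod 206)
63 - 44 = 19
(19)^5 ≡ 185 (mod 206)
(185)^5 ≡ 55 (mod 206)

55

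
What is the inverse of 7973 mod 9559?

5780

9559 = 1*7973 + 1586
7973 = 5*1586 + 43
1586 = 36*43 + 38
43 = 1*38 + 5
38 = 7*5 + 3
5 = 1*3 + 2
3 = 1*2 + 1
2 = 2*1 + 0
gcd(7973, 9559) = 1, so the inverse exists.
Bézout: 1 = 3152*9559 − 3779*7973.
So 7973⁻¹ ≡ −3779 ≡ 5780 (mod 9559).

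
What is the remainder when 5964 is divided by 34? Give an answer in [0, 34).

5964 = 175×34 + 14, so 5964 ≡ 14 (mod 34).

14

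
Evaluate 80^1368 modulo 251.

1368 in binary is 10101011000, i.e. 1368 = 1024 + 256 + 64 + 16 + 8.
80^1 ≡ 80 (mod 251)
80^2 ≡ 80^2 = 6400 ≡ 125 (mod 251)
80^4 ≡ 125^2 = 15625 ≡ 63 (mod 251)
80^8 ≡ 63^2 = 3969 ≡ 204 (mod 251)
80^16 ≡ 204^2 = 41616 ≡ 201 (mod 251)
80^32 ≡ 201^2 = 40401 ≡ 241 (mod 251)
80^64 ≡ 241^2 = 58081 ≡ 100 (mod 251)
80^128 ≡ 100^2 = 10000 ≡ 211 (mod 251)
80^256 ≡ 211^2 = 44521 ≡ 94 (mod 251)
80^512 ≡ 94^2 = 8836 ≡ 51 (mod 251)
80^1024 ≡ 51^2 = 2601 ≡ 91 (mod 251)
80^1368 = 80^1024 * 80^256 * 80^64 * 80^16 * 80^8 ≡ 91 * 94 * 100 * 201 * 204 (mod 251).
Accumulate the product:
91 * 94 = 8554 ≡ 20
20 * 100 = 2000 ≡ 243
243 * 201 = 48843 ≡ 149
149 * 204 = 30396 ≡ 25

25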